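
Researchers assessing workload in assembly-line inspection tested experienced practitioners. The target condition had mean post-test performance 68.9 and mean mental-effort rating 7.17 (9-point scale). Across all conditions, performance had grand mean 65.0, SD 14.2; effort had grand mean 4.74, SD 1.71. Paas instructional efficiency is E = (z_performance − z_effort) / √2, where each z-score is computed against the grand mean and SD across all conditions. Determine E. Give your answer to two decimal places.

-0.81

z_performance = (68.9 − 65.0) / 14.2 = 3.9000 / 14.2 = 0.2746.
z_effort = (7.17 − 4.74) / 1.71 = 2.4300 / 1.71 = 1.4211.
z_P − z_E = 0.2746 − 1.4211 = -1.1465.
E = -1.1465 / √2 = -1.1465 / 1.41421 = -0.8107 ≈ -0.81.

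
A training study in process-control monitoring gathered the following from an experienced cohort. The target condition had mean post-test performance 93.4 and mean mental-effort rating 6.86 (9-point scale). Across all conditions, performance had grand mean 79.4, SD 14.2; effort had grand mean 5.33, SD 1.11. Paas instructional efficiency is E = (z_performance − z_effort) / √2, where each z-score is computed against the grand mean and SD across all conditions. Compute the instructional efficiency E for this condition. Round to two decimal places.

-0.28

z_performance = (93.4 − 79.4) / 14.2 = 14.0000 / 14.2 = 0.9859.
z_effort = (6.86 − 5.33) / 1.11 = 1.5300 / 1.11 = 1.3784.
z_P − z_E = 0.9859 − 1.3784 = -0.3925.
E = -0.3925 / √2 = -0.3925 / 1.41421 = -0.2775 ≈ -0.28.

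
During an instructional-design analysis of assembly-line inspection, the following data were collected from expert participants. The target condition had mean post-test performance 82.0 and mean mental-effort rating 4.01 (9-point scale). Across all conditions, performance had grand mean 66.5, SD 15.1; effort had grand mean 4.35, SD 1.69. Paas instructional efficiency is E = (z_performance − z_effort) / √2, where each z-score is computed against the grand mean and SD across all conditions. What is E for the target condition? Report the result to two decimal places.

0.87

z_performance = (82.0 − 66.5) / 15.1 = 15.5000 / 15.1 = 1.0265.
z_effort = (4.01 − 4.35) / 1.69 = -0.3400 / 1.69 = -0.2012.
z_P − z_E = 1.0265 − (-0.2012) = 1.2277.
E = 1.2277 / √2 = 1.2277 / 1.41421 = 0.8681 ≈ 0.87.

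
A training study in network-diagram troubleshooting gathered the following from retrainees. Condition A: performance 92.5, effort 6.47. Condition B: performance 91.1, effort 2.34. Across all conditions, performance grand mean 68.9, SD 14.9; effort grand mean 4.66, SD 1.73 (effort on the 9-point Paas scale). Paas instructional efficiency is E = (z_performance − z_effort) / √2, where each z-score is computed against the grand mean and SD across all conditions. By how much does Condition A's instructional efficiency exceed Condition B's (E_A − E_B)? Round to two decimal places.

-1.62

Condition A: z_P = (92.5 − 68.9)/14.9 = 1.5839; z_E = (6.47 − 4.66)/1.73 = 1.0462; E_A = (1.5839 − 1.0462)/√2 = 0.3802.
Condition B: z_P = (91.1 − 68.9)/14.9 = 1.4899; z_E = (2.34 − 4.66)/1.73 = -1.3410; E_B = (1.4899 − (-1.3410))/√2 = 2.0017.
E_A − E_B = 0.3802 − 2.0017 = -1.6215 ≈ -1.62.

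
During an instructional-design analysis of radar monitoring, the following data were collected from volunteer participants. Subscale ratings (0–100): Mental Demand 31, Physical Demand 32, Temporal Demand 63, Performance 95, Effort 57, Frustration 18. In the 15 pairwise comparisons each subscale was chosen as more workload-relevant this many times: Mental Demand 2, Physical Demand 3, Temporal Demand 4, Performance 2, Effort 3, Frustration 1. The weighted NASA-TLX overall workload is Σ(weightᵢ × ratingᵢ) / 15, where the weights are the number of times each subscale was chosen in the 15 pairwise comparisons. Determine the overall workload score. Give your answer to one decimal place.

52.6

The tallies are the weights (they sum to 15).
Weighted sum = 2·31 + 3·32 + 4·63 + 2·95 + 3·57 + 1·18
            = 62 + 96 + 252 + 190 + 171 + 18 = 789.
Overall workload = 789 / 15 = 52.6000 ≈ 52.6.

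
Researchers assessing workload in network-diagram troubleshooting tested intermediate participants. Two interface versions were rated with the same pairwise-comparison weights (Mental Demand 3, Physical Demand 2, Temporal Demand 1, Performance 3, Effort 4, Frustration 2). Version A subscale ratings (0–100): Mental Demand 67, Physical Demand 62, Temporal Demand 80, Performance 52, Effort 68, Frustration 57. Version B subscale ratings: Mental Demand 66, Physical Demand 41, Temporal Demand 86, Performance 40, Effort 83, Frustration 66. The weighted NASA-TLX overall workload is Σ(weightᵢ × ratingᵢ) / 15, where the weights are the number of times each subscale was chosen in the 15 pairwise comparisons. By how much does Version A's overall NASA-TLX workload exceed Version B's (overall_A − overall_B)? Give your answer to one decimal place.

Version A weighted sum = 3·67 + 2·62 + 1·80 + 3·52 + 4·68 + 2·57 = 201 + 124 + 80 + 156 + 272 + 114 = 947; overall_A = 947/15 = 63.1333.
Version B weighted sum = 3·66 + 2·41 + 1·86 + 3·40 + 4·83 + 2·66 = 198 + 82 + 86 + 120 + 332 + 132 = 950; overall_B = 950/15 = 63.3333.
Difference = 63.1333 − 63.3333 = -0.2000 ≈ -0.2.

-0.2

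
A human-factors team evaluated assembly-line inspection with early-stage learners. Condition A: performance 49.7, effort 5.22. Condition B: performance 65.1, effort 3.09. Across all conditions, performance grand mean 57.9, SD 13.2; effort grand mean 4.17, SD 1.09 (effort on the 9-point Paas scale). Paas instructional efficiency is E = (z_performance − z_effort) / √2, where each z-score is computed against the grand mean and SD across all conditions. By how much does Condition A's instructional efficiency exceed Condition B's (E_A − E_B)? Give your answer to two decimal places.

Condition A: z_P = (49.7 − 57.9)/13.2 = -0.6212; z_E = (5.22 − 4.17)/1.09 = 0.9633; E_A = (-0.6212 − 0.9633)/√2 = -1.1204.
Condition B: z_P = (65.1 − 57.9)/13.2 = 0.5455; z_E = (3.09 − 4.17)/1.09 = -0.9908; E_B = (0.5455 − (-0.9908))/√2 = 1.0863.
E_A − E_B = -1.1204 − 1.0863 = -2.2067 ≈ -2.21.

-2.21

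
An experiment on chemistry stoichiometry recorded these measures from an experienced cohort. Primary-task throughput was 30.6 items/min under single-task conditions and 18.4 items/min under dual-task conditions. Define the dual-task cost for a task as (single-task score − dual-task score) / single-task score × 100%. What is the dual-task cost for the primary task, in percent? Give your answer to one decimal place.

39.9

Cost = (30.6 − 18.4) / 30.6 × 100%
     = 12.2000 / 30.6 × 100% = 39.8693%.
≈ 39.9%.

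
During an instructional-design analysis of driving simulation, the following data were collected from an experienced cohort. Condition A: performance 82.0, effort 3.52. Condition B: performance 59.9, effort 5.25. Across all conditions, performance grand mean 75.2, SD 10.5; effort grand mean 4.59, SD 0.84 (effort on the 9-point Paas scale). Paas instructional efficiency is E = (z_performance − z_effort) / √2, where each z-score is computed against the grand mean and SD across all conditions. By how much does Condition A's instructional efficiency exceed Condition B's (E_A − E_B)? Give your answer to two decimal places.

2.94

Condition A: z_P = (82.0 − 75.2)/10.5 = 0.6476; z_E = (3.52 − 4.59)/0.84 = -1.2738; E_A = (0.6476 − (-1.2738))/√2 = 1.3586.
Condition B: z_P = (59.9 − 75.2)/10.5 = -1.4571; z_E = (5.25 − 4.59)/0.84 = 0.7857; E_B = (-1.4571 − 0.7857)/√2 = -1.5859.
E_A − E_B = 1.3586 − (-1.5859) = 2.9445 ≈ 2.94.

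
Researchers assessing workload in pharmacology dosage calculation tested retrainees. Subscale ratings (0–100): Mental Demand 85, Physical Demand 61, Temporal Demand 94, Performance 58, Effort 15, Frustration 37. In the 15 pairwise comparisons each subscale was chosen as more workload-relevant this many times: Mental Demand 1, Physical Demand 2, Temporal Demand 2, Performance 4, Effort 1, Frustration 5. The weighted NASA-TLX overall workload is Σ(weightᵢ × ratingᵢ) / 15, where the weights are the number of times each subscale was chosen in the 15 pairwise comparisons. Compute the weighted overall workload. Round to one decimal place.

The tallies are the weights (they sum to 15).
Weighted sum = 1·85 + 2·61 + 2·94 + 4·58 + 1·15 + 5·37
            = 85 + 122 + 188 + 232 + 15 + 185 = 827.
Overall workload = 827 / 15 = 55.1333 ≈ 55.1.

55.1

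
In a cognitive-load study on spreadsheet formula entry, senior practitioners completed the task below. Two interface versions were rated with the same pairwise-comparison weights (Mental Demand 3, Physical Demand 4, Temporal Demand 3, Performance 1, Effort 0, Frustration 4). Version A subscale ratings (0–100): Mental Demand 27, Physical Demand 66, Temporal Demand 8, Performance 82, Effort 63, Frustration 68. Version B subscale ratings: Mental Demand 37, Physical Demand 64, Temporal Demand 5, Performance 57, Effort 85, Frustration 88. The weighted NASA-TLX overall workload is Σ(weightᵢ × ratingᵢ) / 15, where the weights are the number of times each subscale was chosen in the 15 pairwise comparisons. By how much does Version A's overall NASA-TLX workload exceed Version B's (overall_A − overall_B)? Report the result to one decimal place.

-4.5

Version A weighted sum = 3·27 + 4·66 + 3·8 + 1·82 + 0·63 + 4·68 = 81 + 264 + 24 + 82 + 0 + 272 = 723; overall_A = 723/15 = 48.2000.
Version B weighted sum = 3·37 + 4·64 + 3·5 + 1·57 + 0·85 + 4·88 = 111 + 256 + 15 + 57 + 0 + 352 = 791; overall_B = 791/15 = 52.7333.
Difference = 48.2000 − 52.7333 = -4.5333 ≈ -4.5.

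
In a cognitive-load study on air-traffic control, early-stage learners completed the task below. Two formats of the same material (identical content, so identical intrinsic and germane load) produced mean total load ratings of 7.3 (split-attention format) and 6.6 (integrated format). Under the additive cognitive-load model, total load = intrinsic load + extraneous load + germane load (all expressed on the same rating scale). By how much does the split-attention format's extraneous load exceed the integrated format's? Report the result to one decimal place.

Intrinsic and germane load are equal across formats, so the difference in total load equals the difference in extraneous load.
Extraneous-load difference = 7.3 − 6.6 = 0.7.

0.7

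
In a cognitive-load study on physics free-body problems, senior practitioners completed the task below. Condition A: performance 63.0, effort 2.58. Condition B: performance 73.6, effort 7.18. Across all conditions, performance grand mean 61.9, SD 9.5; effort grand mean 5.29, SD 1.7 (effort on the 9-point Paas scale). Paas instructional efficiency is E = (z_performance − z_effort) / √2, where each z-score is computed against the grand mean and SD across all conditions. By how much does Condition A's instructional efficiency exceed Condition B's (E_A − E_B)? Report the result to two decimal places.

1.12

Condition A: z_P = (63.0 − 61.9)/9.5 = 0.1158; z_E = (2.58 − 5.29)/1.7 = -1.5941; E_A = (0.1158 − (-1.5941))/√2 = 1.2091.
Condition B: z_P = (73.6 − 61.9)/9.5 = 1.2316; z_E = (7.18 − 5.29)/1.7 = 1.1118; E_B = (1.2316 − 1.1118)/√2 = 0.0847.
E_A − E_B = 1.2091 − 0.0847 = 1.1244 ≈ 1.12.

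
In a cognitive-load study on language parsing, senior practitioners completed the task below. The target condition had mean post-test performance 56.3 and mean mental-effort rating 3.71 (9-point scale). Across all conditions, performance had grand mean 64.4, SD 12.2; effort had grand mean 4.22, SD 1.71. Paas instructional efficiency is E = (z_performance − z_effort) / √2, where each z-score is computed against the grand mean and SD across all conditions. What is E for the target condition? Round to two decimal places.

z_performance = (56.3 − 64.4) / 12.2 = -8.1000 / 12.2 = -0.6639.
z_effort = (3.71 − 4.22) / 1.71 = -0.5100 / 1.71 = -0.2982.
z_P − z_E = -0.6639 − (-0.2982) = -0.3657.
E = -0.3657 / √2 = -0.3657 / 1.41421 = -0.2586 ≈ -0.26.

-0.26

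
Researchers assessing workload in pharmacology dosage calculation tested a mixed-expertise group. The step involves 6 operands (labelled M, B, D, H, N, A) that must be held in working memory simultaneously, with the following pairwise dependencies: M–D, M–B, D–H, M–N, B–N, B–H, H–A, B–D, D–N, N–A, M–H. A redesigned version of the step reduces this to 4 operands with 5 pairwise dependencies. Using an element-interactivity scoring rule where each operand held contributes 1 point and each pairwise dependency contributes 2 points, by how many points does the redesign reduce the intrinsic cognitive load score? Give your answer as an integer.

14

Original: 6 × 1 + 11 × 2 = 6 + 22 = 28.
Redesigned: 4 × 1 + 5 × 2 = 4 + 10 = 14.
Reduction = 28 − 14 = 14.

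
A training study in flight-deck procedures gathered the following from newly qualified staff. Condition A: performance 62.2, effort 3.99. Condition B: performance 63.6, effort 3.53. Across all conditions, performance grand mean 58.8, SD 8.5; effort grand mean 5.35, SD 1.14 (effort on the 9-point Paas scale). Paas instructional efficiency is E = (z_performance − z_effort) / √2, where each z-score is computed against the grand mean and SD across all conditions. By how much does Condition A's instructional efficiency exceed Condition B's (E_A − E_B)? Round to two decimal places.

Condition A: z_P = (62.2 − 58.8)/8.5 = 0.4000; z_E = (3.99 − 5.35)/1.14 = -1.1930; E_A = (0.4000 − (-1.1930))/√2 = 1.1264.
Condition B: z_P = (63.6 − 58.8)/8.5 = 0.5647; z_E = (3.53 − 5.35)/1.14 = -1.5965; E_B = (0.5647 − (-1.5965))/√2 = 1.5282.
E_A − E_B = 1.1264 − 1.5282 = -0.4018 ≈ -0.40.

-0.40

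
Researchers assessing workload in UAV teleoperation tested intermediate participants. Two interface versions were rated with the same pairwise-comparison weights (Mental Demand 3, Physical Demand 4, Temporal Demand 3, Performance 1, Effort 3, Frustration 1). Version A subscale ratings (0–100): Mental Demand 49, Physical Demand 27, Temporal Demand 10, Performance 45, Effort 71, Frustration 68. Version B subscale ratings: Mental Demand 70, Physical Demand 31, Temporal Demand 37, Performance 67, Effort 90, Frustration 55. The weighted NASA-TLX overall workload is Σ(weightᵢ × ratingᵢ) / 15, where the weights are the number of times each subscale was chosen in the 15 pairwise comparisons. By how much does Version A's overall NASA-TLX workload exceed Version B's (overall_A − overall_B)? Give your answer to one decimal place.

Version A weighted sum = 3·49 + 4·27 + 3·10 + 1·45 + 3·71 + 1·68 = 147 + 108 + 30 + 45 + 213 + 68 = 611; overall_A = 611/15 = 40.7333.
Version B weighted sum = 3·70 + 4·31 + 3·37 + 1·67 + 3·90 + 1·55 = 210 + 124 + 111 + 67 + 270 + 55 = 837; overall_B = 837/15 = 55.8000.
Difference = 40.7333 − 55.8000 = -15.0667 ≈ -15.1.

-15.1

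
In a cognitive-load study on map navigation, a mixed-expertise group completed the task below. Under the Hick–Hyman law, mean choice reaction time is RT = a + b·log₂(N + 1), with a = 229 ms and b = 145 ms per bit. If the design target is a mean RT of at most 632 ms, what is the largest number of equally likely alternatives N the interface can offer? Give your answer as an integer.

5

Set 229 + 145·log₂(N + 1) ≤ 632.
log₂(N + 1) ≤ (632 − 229) / 145 = 2.7793.
N + 1 ≤ 2^2.7793 = 6.8652.
N ≤ 5.8652, so the largest integer N is 5.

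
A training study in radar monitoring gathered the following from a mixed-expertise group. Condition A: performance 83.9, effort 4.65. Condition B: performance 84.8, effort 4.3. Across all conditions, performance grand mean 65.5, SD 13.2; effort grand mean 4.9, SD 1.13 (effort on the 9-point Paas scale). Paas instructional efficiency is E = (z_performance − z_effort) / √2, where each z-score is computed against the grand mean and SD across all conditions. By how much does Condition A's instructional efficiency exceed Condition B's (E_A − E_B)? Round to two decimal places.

Condition A: z_P = (83.9 − 65.5)/13.2 = 1.3939; z_E = (4.65 − 4.9)/1.13 = -0.2212; E_A = (1.3939 − (-0.2212))/√2 = 1.1420.
Condition B: z_P = (84.8 − 65.5)/13.2 = 1.4621; z_E = (4.3 − 4.9)/1.13 = -0.5310; E_B = (1.4621 − (-0.5310))/√2 = 1.4093.
E_A − E_B = 1.1420 − 1.4093 = -0.2673 ≈ -0.27.

-0.27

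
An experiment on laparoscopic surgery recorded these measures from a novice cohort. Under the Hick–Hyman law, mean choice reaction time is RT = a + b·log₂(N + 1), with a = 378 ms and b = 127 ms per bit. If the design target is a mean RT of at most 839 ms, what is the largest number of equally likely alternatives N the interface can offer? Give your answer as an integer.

Set 378 + 127·log₂(N + 1) ≤ 839.
log₂(N + 1) ≤ (839 − 378) / 127 = 3.6299.
N + 1 ≤ 2^3.6299 = 12.3797.
N ≤ 11.3797, so the largest integer N is 11.

11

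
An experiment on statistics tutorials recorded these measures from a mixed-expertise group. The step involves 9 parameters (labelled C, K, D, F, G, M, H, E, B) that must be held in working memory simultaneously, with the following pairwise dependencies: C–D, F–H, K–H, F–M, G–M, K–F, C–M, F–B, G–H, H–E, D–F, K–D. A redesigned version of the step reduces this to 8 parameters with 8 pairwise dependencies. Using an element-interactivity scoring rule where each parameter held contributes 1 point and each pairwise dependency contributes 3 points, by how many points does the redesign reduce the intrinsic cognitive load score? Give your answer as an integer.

Original: 9 × 1 + 12 × 3 = 9 + 36 = 45.
Redesigned: 8 × 1 + 8 × 3 = 8 + 24 = 32.
Reduction = 45 − 32 = 13.

13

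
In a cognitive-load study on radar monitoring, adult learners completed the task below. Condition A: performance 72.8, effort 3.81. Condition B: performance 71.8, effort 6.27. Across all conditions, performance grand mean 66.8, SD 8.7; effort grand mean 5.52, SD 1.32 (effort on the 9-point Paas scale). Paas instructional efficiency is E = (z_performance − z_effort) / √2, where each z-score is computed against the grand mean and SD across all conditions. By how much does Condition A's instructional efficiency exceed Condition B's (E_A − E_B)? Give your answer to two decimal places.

Condition A: z_P = (72.8 − 66.8)/8.7 = 0.6897; z_E = (3.81 − 5.52)/1.32 = -1.2955; E_A = (0.6897 − (-1.2955))/√2 = 1.4037.
Condition B: z_P = (71.8 − 66.8)/8.7 = 0.5747; z_E = (6.27 − 5.52)/1.32 = 0.5682; E_B = (0.5747 − 0.5682)/√2 = 0.0046.
E_A − E_B = 1.4037 − 0.0046 = 1.3991 ≈ 1.40.

1.40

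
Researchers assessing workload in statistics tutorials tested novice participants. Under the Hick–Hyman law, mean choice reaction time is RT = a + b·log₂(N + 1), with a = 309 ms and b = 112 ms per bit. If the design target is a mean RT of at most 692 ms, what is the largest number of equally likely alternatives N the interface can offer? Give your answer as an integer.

9

Set 309 + 112·log₂(N + 1) ≤ 692.
log₂(N + 1) ≤ (692 − 309) / 112 = 3.4196.
N + 1 ≤ 2^3.4196 = 10.7005.
N ≤ 9.7005, so the largest integer N is 9.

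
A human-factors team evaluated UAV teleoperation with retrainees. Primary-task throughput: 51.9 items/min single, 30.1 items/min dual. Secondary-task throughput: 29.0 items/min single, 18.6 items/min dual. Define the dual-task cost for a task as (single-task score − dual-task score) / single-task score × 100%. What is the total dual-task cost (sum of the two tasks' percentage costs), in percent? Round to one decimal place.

Primary cost = (51.9 − 30.1) / 51.9 × 100% = 42.0039%.
Secondary cost = (29.0 − 18.6) / 29.0 × 100% = 35.8621%.
Total = 42.0039% + 35.8621% = 77.8660% ≈ 77.9%.

77.9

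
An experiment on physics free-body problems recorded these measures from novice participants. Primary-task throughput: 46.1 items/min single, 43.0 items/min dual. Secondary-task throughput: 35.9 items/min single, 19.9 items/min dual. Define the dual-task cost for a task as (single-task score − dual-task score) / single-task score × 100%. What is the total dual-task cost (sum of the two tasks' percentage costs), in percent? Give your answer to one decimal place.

Primary cost = (46.1 − 43.0) / 46.1 × 100% = 6.7245%.
Secondary cost = (35.9 − 19.9) / 35.9 × 100% = 44.5682%.
Total = 6.7245% + 44.5682% = 51.2927% ≈ 51.3%.

51.3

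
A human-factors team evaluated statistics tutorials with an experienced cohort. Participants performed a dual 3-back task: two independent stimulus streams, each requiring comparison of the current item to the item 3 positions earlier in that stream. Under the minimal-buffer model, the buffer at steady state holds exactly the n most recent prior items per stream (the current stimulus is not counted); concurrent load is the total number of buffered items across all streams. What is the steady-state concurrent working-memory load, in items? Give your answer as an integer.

Each stream's buffer holds its 3 most recent prior items.
Two independent streams: 2 × 3 = 6 buffered items at steady state.

6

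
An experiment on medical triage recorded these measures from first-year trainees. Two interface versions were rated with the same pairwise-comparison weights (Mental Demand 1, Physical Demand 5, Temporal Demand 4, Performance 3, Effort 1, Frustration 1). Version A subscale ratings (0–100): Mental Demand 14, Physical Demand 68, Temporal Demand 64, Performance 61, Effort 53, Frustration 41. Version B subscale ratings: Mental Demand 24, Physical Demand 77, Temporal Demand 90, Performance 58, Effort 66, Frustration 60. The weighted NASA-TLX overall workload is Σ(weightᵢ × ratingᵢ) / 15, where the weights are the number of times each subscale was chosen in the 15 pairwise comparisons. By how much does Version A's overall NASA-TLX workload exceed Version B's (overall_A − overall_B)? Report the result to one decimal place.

Version A weighted sum = 1·14 + 5·68 + 4·64 + 3·61 + 1·53 + 1·41 = 14 + 340 + 256 + 183 + 53 + 41 = 887; overall_A = 887/15 = 59.1333.
Version B weighted sum = 1·24 + 5·77 + 4·90 + 3·58 + 1·66 + 1·60 = 24 + 385 + 360 + 174 + 66 + 60 = 1069; overall_B = 1069/15 = 71.2667.
Difference = 59.1333 − 71.2667 = -12.1334 ≈ -12.1.

-12.1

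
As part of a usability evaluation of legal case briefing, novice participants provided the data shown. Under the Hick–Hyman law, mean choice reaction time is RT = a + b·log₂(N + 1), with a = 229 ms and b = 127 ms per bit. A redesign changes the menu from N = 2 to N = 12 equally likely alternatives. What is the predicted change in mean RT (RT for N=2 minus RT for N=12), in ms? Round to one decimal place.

RT(2) = 229 + 127·log₂(3) = 229 + 127·1.5850 = 430.2950 ms.
RT(12) = 229 + 127·log₂(13) = 229 + 127·3.7004 = 698.9508 ms.
Difference = 430.2950 − 698.9508 = -268.6558 ≈ -268.7 ms.

-268.7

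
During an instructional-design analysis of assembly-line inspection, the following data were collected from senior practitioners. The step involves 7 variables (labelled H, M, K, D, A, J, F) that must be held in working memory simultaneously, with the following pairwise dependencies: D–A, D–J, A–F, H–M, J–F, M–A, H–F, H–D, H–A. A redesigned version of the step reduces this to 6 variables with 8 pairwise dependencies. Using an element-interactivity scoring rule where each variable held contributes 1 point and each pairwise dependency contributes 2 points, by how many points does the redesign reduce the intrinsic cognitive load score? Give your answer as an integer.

Original: 7 × 1 + 9 × 2 = 7 + 18 = 25.
Redesigned: 6 × 1 + 8 × 2 = 6 + 16 = 22.
Reduction = 25 − 22 = 3.

3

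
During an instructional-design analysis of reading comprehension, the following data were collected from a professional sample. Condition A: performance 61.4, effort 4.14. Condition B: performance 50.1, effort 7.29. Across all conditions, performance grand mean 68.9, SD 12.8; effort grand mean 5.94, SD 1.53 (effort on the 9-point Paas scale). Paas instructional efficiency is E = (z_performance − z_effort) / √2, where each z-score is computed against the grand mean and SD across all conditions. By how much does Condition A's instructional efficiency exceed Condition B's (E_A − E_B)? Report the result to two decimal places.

2.08

Condition A: z_P = (61.4 − 68.9)/12.8 = -0.5859; z_E = (4.14 − 5.94)/1.53 = -1.1765; E_A = (-0.5859 − (-1.1765))/√2 = 0.4176.
Condition B: z_P = (50.1 − 68.9)/12.8 = -1.4688; z_E = (7.29 − 5.94)/1.53 = 0.8824; E_B = (-1.4688 − 0.8824)/√2 = -1.6625.
E_A − E_B = 0.4176 − (-1.6625) = 2.0801 ≈ 2.08.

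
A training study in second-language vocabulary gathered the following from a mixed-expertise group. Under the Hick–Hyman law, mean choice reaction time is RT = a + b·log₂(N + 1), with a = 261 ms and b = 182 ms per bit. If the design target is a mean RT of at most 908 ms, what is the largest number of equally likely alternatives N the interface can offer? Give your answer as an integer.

10

Set 261 + 182·log₂(N + 1) ≤ 908.
log₂(N + 1) ≤ (908 − 261) / 182 = 3.5549.
N + 1 ≤ 2^3.5549 = 11.7525.
N ≤ 10.7525, so the largest integer N is 10.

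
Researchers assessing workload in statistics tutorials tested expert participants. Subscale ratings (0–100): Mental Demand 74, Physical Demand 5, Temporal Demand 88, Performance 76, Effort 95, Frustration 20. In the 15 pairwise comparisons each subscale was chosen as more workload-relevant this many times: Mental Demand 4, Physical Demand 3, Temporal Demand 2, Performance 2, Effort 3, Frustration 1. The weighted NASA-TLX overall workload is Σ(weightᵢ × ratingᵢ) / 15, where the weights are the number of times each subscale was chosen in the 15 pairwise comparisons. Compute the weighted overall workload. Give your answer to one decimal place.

62.9

The tallies are the weights (they sum to 15).
Weighted sum = 4·74 + 3·5 + 2·88 + 2·76 + 3·95 + 1·20
            = 296 + 15 + 176 + 152 + 285 + 20 = 944.
Overall workload = 944 / 15 = 62.9333 ≈ 62.9.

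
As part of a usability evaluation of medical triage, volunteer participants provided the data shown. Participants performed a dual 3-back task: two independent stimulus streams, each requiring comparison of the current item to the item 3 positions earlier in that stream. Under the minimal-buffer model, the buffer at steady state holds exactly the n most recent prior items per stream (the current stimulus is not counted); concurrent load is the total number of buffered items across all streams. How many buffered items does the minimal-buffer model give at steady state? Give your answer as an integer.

Each stream's buffer holds its 3 most recent prior items.
Two independent streams: 2 × 3 = 6 buffered items at steady state.

6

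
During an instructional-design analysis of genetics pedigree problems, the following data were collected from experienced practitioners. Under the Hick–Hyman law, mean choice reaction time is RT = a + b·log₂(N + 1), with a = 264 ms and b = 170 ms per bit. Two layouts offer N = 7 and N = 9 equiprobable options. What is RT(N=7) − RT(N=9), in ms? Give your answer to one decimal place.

RT(7) = 264 + 170·log₂(8) = 264 + 170·3.0000 = 774.0000 ms.
RT(9) = 264 + 170·log₂(10) = 264 + 170·3.3219 = 828.7230 ms.
Difference = 774.0000 − 828.7230 = -54.7230 ≈ -54.7 ms.

-54.7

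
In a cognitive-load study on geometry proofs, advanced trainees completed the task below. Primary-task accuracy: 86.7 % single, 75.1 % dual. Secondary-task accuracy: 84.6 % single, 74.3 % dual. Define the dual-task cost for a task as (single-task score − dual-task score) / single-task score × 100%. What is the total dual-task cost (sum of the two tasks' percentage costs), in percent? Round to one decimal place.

25.6

Primary cost = (86.7 − 75.1) / 86.7 × 100% = 13.3795%.
Secondary cost = (84.6 − 74.3) / 84.6 × 100% = 12.1749%.
Total = 13.3795% + 12.1749% = 25.5544% ≈ 25.6%.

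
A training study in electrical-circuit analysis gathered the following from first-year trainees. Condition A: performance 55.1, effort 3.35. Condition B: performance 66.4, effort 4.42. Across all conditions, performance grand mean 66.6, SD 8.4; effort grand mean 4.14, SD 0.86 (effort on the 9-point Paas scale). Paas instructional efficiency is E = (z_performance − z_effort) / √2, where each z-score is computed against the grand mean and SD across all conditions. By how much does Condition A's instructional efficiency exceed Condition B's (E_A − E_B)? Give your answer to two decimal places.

Condition A: z_P = (55.1 − 66.6)/8.4 = -1.3690; z_E = (3.35 − 4.14)/0.86 = -0.9186; E_A = (-1.3690 − (-0.9186))/√2 = -0.3185.
Condition B: z_P = (66.4 − 66.6)/8.4 = -0.0238; z_E = (4.42 − 4.14)/0.86 = 0.3256; E_B = (-0.0238 − 0.3256)/√2 = -0.2471.
E_A − E_B = -0.3185 − (-0.2471) = -0.0714 ≈ -0.07.

-0.07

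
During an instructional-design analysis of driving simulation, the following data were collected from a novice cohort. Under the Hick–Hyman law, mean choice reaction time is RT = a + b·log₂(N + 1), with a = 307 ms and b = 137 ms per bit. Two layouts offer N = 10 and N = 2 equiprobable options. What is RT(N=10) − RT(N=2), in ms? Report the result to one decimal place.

256.8

RT(10) = 307 + 137·log₂(11) = 307 + 137·3.4594 = 780.9378 ms.
RT(2) = 307 + 137·log₂(3) = 307 + 137·1.5850 = 524.1450 ms.
Difference = 780.9378 − 524.1450 = 256.7928 ≈ 256.8 ms.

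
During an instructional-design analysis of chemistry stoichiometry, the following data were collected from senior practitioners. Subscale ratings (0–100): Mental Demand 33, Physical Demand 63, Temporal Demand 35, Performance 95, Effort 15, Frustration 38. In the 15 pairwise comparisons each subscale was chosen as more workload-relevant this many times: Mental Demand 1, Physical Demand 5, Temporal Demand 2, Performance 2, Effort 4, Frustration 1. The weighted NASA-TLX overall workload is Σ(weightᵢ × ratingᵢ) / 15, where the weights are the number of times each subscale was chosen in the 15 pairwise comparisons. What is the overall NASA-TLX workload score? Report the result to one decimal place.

The tallies are the weights (they sum to 15).
Weighted sum = 1·33 + 5·63 + 2·35 + 2·95 + 4·15 + 1·38
            = 33 + 315 + 70 + 190 + 60 + 38 = 706.
Overall workload = 706 / 15 = 47.0667 ≈ 47.1.

47.1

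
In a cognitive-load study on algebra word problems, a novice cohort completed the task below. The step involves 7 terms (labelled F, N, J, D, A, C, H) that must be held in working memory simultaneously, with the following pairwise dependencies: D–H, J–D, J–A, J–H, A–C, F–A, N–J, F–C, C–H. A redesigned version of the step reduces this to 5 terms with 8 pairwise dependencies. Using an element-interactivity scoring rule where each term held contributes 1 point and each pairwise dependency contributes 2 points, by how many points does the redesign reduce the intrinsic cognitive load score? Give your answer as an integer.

4

Original: 7 × 1 + 9 × 2 = 7 + 18 = 25.
Redesigned: 5 × 1 + 8 × 2 = 5 + 16 = 21.
Reduction = 25 − 21 = 4.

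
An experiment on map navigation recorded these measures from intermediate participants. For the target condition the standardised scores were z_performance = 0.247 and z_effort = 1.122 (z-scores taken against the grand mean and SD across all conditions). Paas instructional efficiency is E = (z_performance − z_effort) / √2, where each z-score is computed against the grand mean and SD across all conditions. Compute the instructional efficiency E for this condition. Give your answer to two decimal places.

z_P − z_E = 0.247 − 1.122 = -0.8750.
E = -0.8750 / √2 = -0.8750 / 1.41421 = -0.6187 ≈ -0.62.

-0.62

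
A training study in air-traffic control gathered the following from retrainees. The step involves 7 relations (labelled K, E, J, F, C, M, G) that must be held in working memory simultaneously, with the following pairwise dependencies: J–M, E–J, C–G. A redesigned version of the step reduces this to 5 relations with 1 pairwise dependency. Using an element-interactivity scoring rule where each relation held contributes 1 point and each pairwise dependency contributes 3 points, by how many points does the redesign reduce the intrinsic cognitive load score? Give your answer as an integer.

8

Original: 7 × 1 + 3 × 3 = 7 + 9 = 16.
Redesigned: 5 × 1 + 1 × 3 = 5 + 3 = 8.
Reduction = 16 − 8 = 8.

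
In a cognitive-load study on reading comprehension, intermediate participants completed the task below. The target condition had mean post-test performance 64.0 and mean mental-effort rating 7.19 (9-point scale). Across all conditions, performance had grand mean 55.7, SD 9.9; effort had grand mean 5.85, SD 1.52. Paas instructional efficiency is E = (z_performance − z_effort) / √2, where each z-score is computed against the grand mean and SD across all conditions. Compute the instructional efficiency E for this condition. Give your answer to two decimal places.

-0.03

z_performance = (64.0 − 55.7) / 9.9 = 8.3000 / 9.9 = 0.8384.
z_effort = (7.19 − 5.85) / 1.52 = 1.3400 / 1.52 = 0.8816.
z_P − z_E = 0.8384 − 0.8816 = -0.0432.
E = -0.0432 / √2 = -0.0432 / 1.41421 = -0.0305 ≈ -0.03.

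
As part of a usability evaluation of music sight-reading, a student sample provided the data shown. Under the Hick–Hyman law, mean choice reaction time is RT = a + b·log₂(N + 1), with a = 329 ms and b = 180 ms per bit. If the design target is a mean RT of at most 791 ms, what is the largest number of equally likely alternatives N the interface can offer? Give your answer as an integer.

4

Set 329 + 180·log₂(N + 1) ≤ 791.
log₂(N + 1) ≤ (791 − 329) / 180 = 2.5667.
N + 1 ≤ 2^2.5667 = 5.9245.
N ≤ 4.9245, so the largest integer N is 4.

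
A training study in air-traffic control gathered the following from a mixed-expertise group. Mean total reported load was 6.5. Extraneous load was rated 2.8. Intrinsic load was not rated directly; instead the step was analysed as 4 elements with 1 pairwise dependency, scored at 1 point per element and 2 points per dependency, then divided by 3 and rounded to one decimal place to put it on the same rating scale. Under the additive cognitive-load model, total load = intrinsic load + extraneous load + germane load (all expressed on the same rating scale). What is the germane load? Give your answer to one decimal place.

Intrinsic (element-interactivity): (4 × 1 + 1 × 2) / 3 = 6 / 3 = 2.0000 → 2.0.
germane load = total − intrinsic − extraneous
             = 6.5 − 2.0 − 2.8 = 1.7.

1.7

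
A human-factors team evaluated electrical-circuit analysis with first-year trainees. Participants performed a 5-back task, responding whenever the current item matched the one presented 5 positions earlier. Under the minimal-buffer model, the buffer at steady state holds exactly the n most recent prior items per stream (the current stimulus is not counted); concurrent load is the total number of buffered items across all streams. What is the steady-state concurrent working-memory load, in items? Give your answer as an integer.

5

The buffer holds the 5 most recent prior items.
Steady-state concurrent load = 5 items.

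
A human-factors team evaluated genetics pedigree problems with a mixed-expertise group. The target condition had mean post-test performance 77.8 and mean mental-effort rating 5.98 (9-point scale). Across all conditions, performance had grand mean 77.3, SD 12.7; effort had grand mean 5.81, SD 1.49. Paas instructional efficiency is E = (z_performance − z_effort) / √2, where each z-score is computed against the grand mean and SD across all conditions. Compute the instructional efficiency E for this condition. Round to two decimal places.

-0.05

z_performance = (77.8 − 77.3) / 12.7 = 0.5000 / 12.7 = 0.0394.
z_effort = (5.98 − 5.81) / 1.49 = 0.1700 / 1.49 = 0.1141.
z_P − z_E = 0.0394 − 0.1141 = -0.0747.
E = -0.0747 / √2 = -0.0747 / 1.41421 = -0.0528 ≈ -0.05.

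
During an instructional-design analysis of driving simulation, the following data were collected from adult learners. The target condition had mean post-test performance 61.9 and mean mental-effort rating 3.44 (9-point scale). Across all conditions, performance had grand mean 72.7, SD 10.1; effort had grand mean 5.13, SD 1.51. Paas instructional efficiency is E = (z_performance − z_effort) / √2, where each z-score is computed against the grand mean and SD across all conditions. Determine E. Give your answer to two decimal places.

z_performance = (61.9 − 72.7) / 10.1 = -10.8000 / 10.1 = -1.0693.
z_effort = (3.44 − 5.13) / 1.51 = -1.6900 / 1.51 = -1.1192.
z_P − z_E = -1.0693 − (-1.1192) = 0.0499.
E = 0.0499 / √2 = 0.0499 / 1.41421 = 0.0353 ≈ 0.04.

0.04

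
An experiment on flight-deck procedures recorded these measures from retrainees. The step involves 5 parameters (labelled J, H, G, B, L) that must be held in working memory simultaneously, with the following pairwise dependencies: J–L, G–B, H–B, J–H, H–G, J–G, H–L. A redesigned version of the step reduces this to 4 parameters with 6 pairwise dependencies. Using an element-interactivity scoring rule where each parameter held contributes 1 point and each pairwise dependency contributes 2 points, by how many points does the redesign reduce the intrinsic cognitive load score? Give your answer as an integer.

Original: 5 × 1 + 7 × 2 = 5 + 14 = 19.
Redesigned: 4 × 1 + 6 × 2 = 4 + 12 = 16.
Reduction = 19 − 16 = 3.

3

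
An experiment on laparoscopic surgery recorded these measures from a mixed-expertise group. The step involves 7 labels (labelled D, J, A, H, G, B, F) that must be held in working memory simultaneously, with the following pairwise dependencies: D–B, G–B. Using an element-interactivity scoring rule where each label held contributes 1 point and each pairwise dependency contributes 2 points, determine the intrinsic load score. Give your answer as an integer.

Count of labels held simultaneously: 7.
Count of pairwise dependencies listed: 2.
Element contribution: 7 × 1 = 7.
Interaction contribution: 2 × 2 = 4.
Intrinsic load = 7 + 4 = 11.

11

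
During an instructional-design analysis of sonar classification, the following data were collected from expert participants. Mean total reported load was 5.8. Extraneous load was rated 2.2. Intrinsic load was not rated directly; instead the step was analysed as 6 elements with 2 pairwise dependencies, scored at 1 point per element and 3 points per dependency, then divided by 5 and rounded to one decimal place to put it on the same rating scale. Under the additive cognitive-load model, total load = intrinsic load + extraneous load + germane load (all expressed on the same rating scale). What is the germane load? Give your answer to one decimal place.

1.2

Intrinsic (element-interactivity): (6 × 1 + 2 × 3) / 5 = 12 / 5 = 2.4000 → 2.4.
germane load = total − intrinsic − extraneous
             = 5.8 − 2.4 − 2.2 = 1.2.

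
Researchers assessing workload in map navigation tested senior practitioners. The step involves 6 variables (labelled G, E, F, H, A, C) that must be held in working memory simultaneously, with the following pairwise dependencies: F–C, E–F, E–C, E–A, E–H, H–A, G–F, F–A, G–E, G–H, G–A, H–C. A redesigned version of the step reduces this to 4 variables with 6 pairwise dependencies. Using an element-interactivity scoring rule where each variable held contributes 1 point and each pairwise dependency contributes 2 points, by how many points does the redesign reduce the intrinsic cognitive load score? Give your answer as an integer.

Original: 6 × 1 + 12 × 2 = 6 + 24 = 30.
Redesigned: 4 × 1 + 6 × 2 = 4 + 12 = 16.
Reduction = 30 − 16 = 14.

14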